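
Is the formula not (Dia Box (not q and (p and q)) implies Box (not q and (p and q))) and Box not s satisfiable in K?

1. not (Dia Box (not q and (p and q)) implies Box (not q and (p and q))) and Box not s, u
2. not (Dia Box (not q and (p and q)) implies Box (not q and (p and q))), u
3. Box not s, u
4. Dia Box (not q and (p and q)), u
5. not Box (not q and (p and q)), u
6. Box (not q and (p and q)), v
7. not s, v
8. not (not q and (p and q)), w
9. not s, w
10. not (p and q), w
11. not q, w
Accessibility: uRv, uRw

Satisfiable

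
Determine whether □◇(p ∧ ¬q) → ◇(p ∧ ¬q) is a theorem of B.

Valid

Tableau for the negation ¬(□◇(p ∧ ¬q) → ◇(p ∧ ¬q)):
1. ¬(□◇(p ∧ ¬q) → ◇(p ∧ ¬q)), u
2. □◇(p ∧ ¬q), u
3. ¬◇(p ∧ ¬q), u
4. ◇(p ∧ ¬q), u
5. ¬(p ∧ ¬q), u
6. q, u
7. p ∧ ¬q, v
8. p, v
9. ¬q, v
10. ◇(p ∧ ¬q), v
11. ¬(p ∧ ¬q), v
12. q, v
Accessibility: uRu, uRv, vRu, vRv
Branch closes: q and ¬q both at v.
All branches of the negation close; one closing branch shown above.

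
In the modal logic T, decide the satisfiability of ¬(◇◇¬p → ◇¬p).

Yes, satisfiable

1. ¬(◇◇¬p → ◇¬p), u
2. ◇◇¬p, u
3. ¬◇¬p, u
4. p, u
5. ◇¬p, v
6. p, v
7. ¬p, w
Accessibility: uRu, uRv, vRv, vRw, wRw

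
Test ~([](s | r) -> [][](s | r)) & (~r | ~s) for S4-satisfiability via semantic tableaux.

1. ~([](s | r) -> [][](s | r)) & (~r | ~s), u
2. ~([](s | r) -> [][](s | r)), u
3. ~r | ~s, u
4. [](s | r), u
5. ~[][](s | r), u
6. s | r, u
7. ~s, u
8. r, u
9. ~[](s | r), v
10. s | r, v
11. r, v
12. ~(s | r), w
13. ~s, w
14. ~r, w
15. s | r, w
16. r, w
Accessibility: uRu, uRv, uRw, vRv, vRw, wRw
Branch closes: r and ~r both at w.
(One branch shown.) All branches close.

No, unsatisfiable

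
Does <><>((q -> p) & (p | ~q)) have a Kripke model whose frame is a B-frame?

1. <><>((q -> p) & (p | ~q)), u
2. <>((q -> p) & (p | ~q)), v   [<>-rule on 1: fresh world v, uRv]
3. (q -> p) & (p | ~q), w   [<>-rule on 2: fresh world w, vRw]
4. q -> p, w   [&-rule on 3]
5. p | ~q, w   [&-rule on 3]
6. p, w   [->-rule on 4 (branches; this branch)]
7. ~q, w   [|-rule on 5 (branches; this branch)]
Accessibility: uRu, uRv, vRu, vRv, vRw, wRv, wRw

Satisfiable (open branch found)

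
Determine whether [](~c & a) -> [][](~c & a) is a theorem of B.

No, not valid

Tableau for the negation ~([](~c & a) -> [][](~c & a)):
1. ~([](~c & a) -> [][](~c & a)), u
2. [](~c & a), u
3. ~[][](~c & a), u
4. ~c & a, u
5. ~c, u
6. a, u
7. ~[](~c & a), v
8. ~c & a, v
9. ~c, v
10. a, v
11. ~(~c & a), w
12. ~a, w
Accessibility: uRu, uRv, vRu, vRv, vRw, wRv, wRw
The negation has an open branch (countermodel exists).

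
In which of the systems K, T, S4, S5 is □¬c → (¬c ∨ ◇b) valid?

K-tableau for the negation ¬(□¬c → (¬c ∨ ◇b)):
1. ¬(□¬c → (¬c ∨ ◇b)), 0
2. □¬c, 0   [¬→-rule on 1]
3. ¬(¬c ∨ ◇b), 0   [¬→-rule on 1]
4. c, 0   [¬∨-rule on 3]
5. ¬◇b, 0   [¬∨-rule on 3]
Complete open branch: countermodel on a K-frame, so not valid in K.
T-tableau for the negation ¬(□¬c → (¬c ∨ ◇b)):
1. ¬(□¬c → (¬c ∨ ◇b)), 0
2. □¬c, 0   [¬→-rule on 1]
3. ¬(¬c ∨ ◇b), 0   [¬→-rule on 1]
4. c, 0   [¬∨-rule on 3]
5. ¬◇b, 0   [¬∨-rule on 3]
6. ¬c, 0   [□-rule on 2 via 0R0]
Accessibility: 0R0
Branch closes: c and ¬c both at 0.
Every branch closes (one shown): valid in T, hence also in S4, S5 (every theorem of T is a theorem of S4 and S5).

T, S4, S5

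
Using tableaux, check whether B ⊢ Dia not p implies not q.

Tableau for the negation not (Dia not p implies not q):
1. not (Dia not p implies not q), w0
2. Dia not p, w0
3. q, w0
4. not p, w1
Accessibility: w0Rw0, w0Rw1, w1Rw0, w1Rw1
The negation has an open branch (countermodel exists).

Not valid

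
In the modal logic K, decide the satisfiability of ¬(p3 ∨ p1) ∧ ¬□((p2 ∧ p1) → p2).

Unsatisfiable

1. ¬(p3 ∨ p1) ∧ ¬□((p2 ∧ p1) → p2), u
2. ¬(p3 ∨ p1), u
3. ¬□((p2 ∧ p1) → p2), u
4. ¬p3, u
5. ¬p1, u
6. ¬((p2 ∧ p1) → p2), v
7. p2 ∧ p1, v
8. ¬p2, v
9. p2, v
10. p1, v
Accessibility: uRv
Branch closes: p2 and ¬p2 both at v.
Every branch closes; the branch above is one of them.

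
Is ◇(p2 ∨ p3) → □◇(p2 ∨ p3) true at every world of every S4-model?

Not valid

Tableau for the negation ¬(◇(p2 ∨ p3) → □◇(p2 ∨ p3)):
1. ¬(◇(p2 ∨ p3) → □◇(p2 ∨ p3)), w0
2. ◇(p2 ∨ p3), w0
3. ¬□◇(p2 ∨ p3), w0
4. p2 ∨ p3, w1
5. p3, w1
6. ¬◇(p2 ∨ p3), w2
7. ¬(p2 ∨ p3), w2
8. ¬p2, w2
9. ¬p3, w2
Accessibility: w0Rw0, w0Rw1, w0Rw2, w1Rw1, w2Rw2
The negation has an open branch (countermodel exists).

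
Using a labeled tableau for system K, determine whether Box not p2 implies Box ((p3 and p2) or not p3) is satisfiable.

Yes, satisfiable

1. Box not p2 implies Box ((p3 and p2) or not p3), u
2. Box ((p3 and p2) or not p3), u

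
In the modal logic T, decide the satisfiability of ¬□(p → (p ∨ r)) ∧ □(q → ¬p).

1. ¬□(p → (p ∨ r)) ∧ □(q → ¬p), w0
2. ¬□(p → (p ∨ r)), w0   [∧-rule on 1]
3. □(q → ¬p), w0   [∧-rule on 1]
4. q → ¬p, w0   [□-rule on 3 via w0Rw0]
5. ¬p, w0   [→-rule on 4 (branches; this branch)]
6. ¬(p → (p ∨ r)), w1   [¬□-rule on 2: fresh world w1, w0Rw1]
7. p, w1   [¬→-rule on 6]
8. ¬(p ∨ r), w1   [¬→-rule on 6]
9. ¬p, w1   [¬∨-rule on 8]
10. ¬r, w1   [¬∨-rule on 8]
Accessibility: w0Rw0, w0Rw1, w1Rw1
Branch closes: p and ¬p both at w1.
Every branch closes; the branch above is one of them.

No, unsatisfiable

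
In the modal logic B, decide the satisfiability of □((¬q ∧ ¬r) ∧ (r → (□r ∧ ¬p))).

1. □((¬q ∧ ¬r) ∧ (r → (□r ∧ ¬p))), w0
2. (¬q ∧ ¬r) ∧ (r → (□r ∧ ¬p)), w0
3. ¬q ∧ ¬r, w0
4. r → (□r ∧ ¬p), w0
5. ¬q, w0
6. ¬r, w0
Accessibility: w0Rw0

Satisfiable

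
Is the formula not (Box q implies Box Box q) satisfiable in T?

Satisfiable (open branch found)

1. not (Box q implies Box Box q), u
2. Box q, u
3. not Box Box q, u
4. q, u
5. not Box q, v
6. q, v
7. not q, w
Accessibility: uRu, uRv, vRv, vRw, wRw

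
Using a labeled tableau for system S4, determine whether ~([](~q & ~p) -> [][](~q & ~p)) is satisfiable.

1. ~([](~q & ~p) -> [][](~q & ~p)), u
2. [](~q & ~p), u
3. ~[][](~q & ~p), u
4. ~q & ~p, u
5. ~q, u
6. ~p, u
7. ~[](~q & ~p), v
8. ~q & ~p, v
9. ~q, v
10. ~p, v
11. ~(~q & ~p), w
12. ~q & ~p, w
13. ~q, w
14. ~p, w
15. p, w
Accessibility: uRu, uRv, uRw, vRv, vRw, wRw
Branch closes: p and ~p both at w.
All branches of the tableau close; one closing branch shown above.

No, unsatisfiable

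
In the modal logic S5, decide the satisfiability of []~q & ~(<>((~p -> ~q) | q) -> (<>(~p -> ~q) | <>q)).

1. []~q & ~(<>((~p -> ~q) | q) -> (<>(~p -> ~q) | <>q)), 0
2. []~q, 0
3. ~(<>((~p -> ~q) | q) -> (<>(~p -> ~q) | <>q)), 0
4. <>((~p -> ~q) | q), 0
5. ~(<>(~p -> ~q) | <>q), 0
6. ~<>(~p -> ~q), 0
7. ~<>q, 0
8. ~q, 0
9. ~(~p -> ~q), 0
10. ~p, 0
11. q, 0
Accessibility: 0R0
Branch closes: q and ~q both at 0.
(One branch shown.) All branches close.

No, unsatisfiable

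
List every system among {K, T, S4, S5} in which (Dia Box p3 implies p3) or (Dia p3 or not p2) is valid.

T, S4, S5

K-tableau for the negation not ((Dia Box p3 implies p3) or (Dia p3 or not p2)):
1. not ((Dia Box p3 implies p3) or (Dia p3 or not p2)), w0
2. not (Dia Box p3 implies p3), w0
3. not (Dia p3 or not p2), w0
4. Dia Box p3, w0
5. not p3, w0
6. not Dia p3, w0
7. p2, w0
8. Box p3, w1
9. not p3, w1
Accessibility: w0Rw1
Complete open branch: countermodel on a K-frame, so not valid in K.
T-tableau for the negation not ((Dia Box p3 implies p3) or (Dia p3 or not p2)):
1. not ((Dia Box p3 implies p3) or (Dia p3 or not p2)), w0
2. not (Dia Box p3 implies p3), w0
3. not (Dia p3 or not p2), w0
4. Dia Box p3, w0
5. not p3, w0
6. not Dia p3, w0
7. p2, w0
8. Box p3, w1
9. not p3, w1
10. p3, w1
Accessibility: w0Rw0, w0Rw1, w1Rw1
Branch closes: p3 and not p3 both at w1.
Every branch closes (one shown): valid in T, hence also in S4, S5 (every theorem of T is a theorem of S4 and S5).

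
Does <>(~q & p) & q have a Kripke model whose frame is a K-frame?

1. <>(~q & p) & q, u
2. <>(~q & p), u
3. q, u
4. ~q & p, v
5. ~q, v
6. p, v
Accessibility: uRv

Yes, satisfiable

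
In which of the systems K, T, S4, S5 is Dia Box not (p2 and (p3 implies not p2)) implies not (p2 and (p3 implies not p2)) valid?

S5-tableau for the negation not (Dia Box not (p2 and (p3 implies not p2)) implies not (p2 and (p3 implies not p2))):
1. not (Dia Box not (p2 and (p3 implies not p2)) implies not (p2 and (p3 implies not p2))), w0
2. Dia Box not (p2 and (p3 implies not p2)), w0
3. p2 and (p3 implies not p2), w0
4. p2, w0
5. p3 implies not p2, w0
6. not p3, w0
7. Box not (p2 and (p3 implies not p2)), w1
8. not (p2 and (p3 implies not p2)), w0
9. not (p2 and (p3 implies not p2)), w1
10. not (p3 implies not p2), w0
11. p3, w0
Accessibility: w0Rw0, w0Rw1, w1Rw0, w1Rw1
Branch closes: p3 and not p3 both at w0.
Every branch closes (one shown): valid in S5.
S4-tableau for the negation not (Dia Box not (p2 and (p3 implies not p2)) implies not (p2 and (p3 implies not p2))):
1. not (Dia Box not (p2 and (p3 implies not p2)) implies not (p2 and (p3 implies not p2))), w0
2. Dia Box not (p2 and (p3 implies not p2)), w0
3. p2 and (p3 implies not p2), w0
4. p2, w0
5. p3 implies not p2, w0
6. not p3, w0
7. Box not (p2 and (p3 implies not p2)), w1
8. not (p2 and (p3 implies not p2)), w1
9. not (p3 implies not p2), w1
10. p3, w1
11. p2, w1
Accessibility: w0Rw0, w0Rw1, w1Rw1
Complete open branch: countermodel on an S4-frame, so not valid in S4, nor in K, T (the same frame is also a K-frame and a T-frame).

S5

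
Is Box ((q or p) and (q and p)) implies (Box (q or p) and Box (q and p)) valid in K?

Valid in K

Tableau for the negation not (Box ((q or p) and (q and p)) implies (Box (q or p) and Box (q and p))):
1. not (Box ((q or p) and (q and p)) implies (Box (q or p) and Box (q and p))), u
2. Box ((q or p) and (q and p)), u
3. not (Box (q or p) and Box (q and p)), u
4. not Box (q and p), u
5. not (q and p), v
6. (q or p) and (q and p), v
7. q or p, v
8. q and p, v
9. q, v
10. p, v
11. not p, v
Accessibility: uRv
Branch closes: p and not p both at v.
Every branch of the negation's tableau closes; the branch above is one of them.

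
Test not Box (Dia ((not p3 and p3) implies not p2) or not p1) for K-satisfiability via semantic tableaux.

Satisfiable (open branch found)

1. not Box (Dia ((not p3 and p3) implies not p2) or not p1), w0
2. not (Dia ((not p3 and p3) implies not p2) or not p1), w1
3. not Dia ((not p3 and p3) implies not p2), w1
4. p1, w1
Accessibility: w0Rw1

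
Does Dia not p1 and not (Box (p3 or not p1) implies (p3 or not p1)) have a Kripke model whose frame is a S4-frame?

1. Dia not p1 and not (Box (p3 or not p1) implies (p3 or not p1)), 0
2. Dia not p1, 0
3. not (Box (p3 or not p1) implies (p3 or not p1)), 0
4. Box (p3 or not p1), 0
5. not (p3 or not p1), 0
6. not p3, 0
7. p1, 0
8. p3 or not p1, 0
9. not p1, 0
Accessibility: 0R0
Branch closes: p1 and not p1 both at 0.
All branches of the tableau close; one closing branch shown above.

Unsatisfiable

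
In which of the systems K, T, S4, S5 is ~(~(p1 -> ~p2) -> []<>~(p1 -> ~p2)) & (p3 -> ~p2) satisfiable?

K, T, S4

S4-tableau for the formula:
1. ~(~(p1 -> ~p2) -> []<>~(p1 -> ~p2)) & (p3 -> ~p2), w0
2. ~(~(p1 -> ~p2) -> []<>~(p1 -> ~p2)), w0   [&-rule on 1]
3. p3 -> ~p2, w0   [&-rule on 1]
4. ~(p1 -> ~p2), w0   [~->-rule on 2]
5. ~[]<>~(p1 -> ~p2), w0   [~->-rule on 2]
6. p1, w0   [~->-rule on 4]
7. p2, w0   [~->-rule on 4]
8. ~p3, w0   [->-rule on 3 (branches; this branch)]
9. ~<>~(p1 -> ~p2), w1   [~[]-rule on 5: fresh world w1, w0Rw1]
10. p1 -> ~p2, w1   [~<>-rule on 9 via w1Rw1]
11. ~p2, w1   [->-rule on 10 (branches; this branch)]
Accessibility: w0Rw0, w0Rw1, w1Rw1
Complete open branch: satisfiable in S4, hence also in K, T (this S4-model is also a K-model and a T-model).
S5-tableau for the formula:
1. ~(~(p1 -> ~p2) -> []<>~(p1 -> ~p2)) & (p3 -> ~p2), w0
2. ~(~(p1 -> ~p2) -> []<>~(p1 -> ~p2)), w0   [&-rule on 1]
3. p3 -> ~p2, w0   [&-rule on 1]
4. ~(p1 -> ~p2), w0   [~->-rule on 2]
5. ~[]<>~(p1 -> ~p2), w0   [~->-rule on 2]
6. p1, w0   [~->-rule on 4]
7. p2, w0   [~->-rule on 4]
8. ~p3, w0   [->-rule on 3 (branches; this branch)]
9. ~<>~(p1 -> ~p2), w1   [~[]-rule on 5: fresh world w1, w0Rw1]
10. p1 -> ~p2, w0   [~<>-rule on 9 via w1Rw0]
11. p1 -> ~p2, w1   [~<>-rule on 9 via w1Rw1]
12. ~p2, w0   [->-rule on 10 (branches; this branch)]
Accessibility: w0Rw0, w0Rw1, w1Rw0, w1Rw1
Branch closes: p2 and ~p2 both at w0.
Every branch closes (one shown): unsatisfiable in S5.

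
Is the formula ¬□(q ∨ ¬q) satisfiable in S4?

Unsatisfiable

1. ¬□(q ∨ ¬q), u
2. ¬(q ∨ ¬q), v   [¬□-rule on 1: fresh world v, uRv]
3. ¬q, v   [¬∨-rule on 2]
4. q, v   [¬∨-rule on 2]
Accessibility: uRu, uRv, vRv
Branch closes: q and ¬q both at v.
All branches of the tableau close; one closing branch shown above.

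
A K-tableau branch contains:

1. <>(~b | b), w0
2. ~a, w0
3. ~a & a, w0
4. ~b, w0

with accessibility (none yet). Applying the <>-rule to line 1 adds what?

a fresh world w1 with w0Rw1, and ~b | b at w1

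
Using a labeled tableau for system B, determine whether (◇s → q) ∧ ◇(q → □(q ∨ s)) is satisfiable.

Satisfiable (open branch found)

1. (◇s → q) ∧ ◇(q → □(q ∨ s)), 0
2. ◇s → q, 0
3. ◇(q → □(q ∨ s)), 0
4. q, 0
5. q → □(q ∨ s), 1
6. □(q ∨ s), 1
7. q ∨ s, 0
8. q ∨ s, 1
9. s, 0
10. s, 1
Accessibility: 0R0, 0R1, 1R0, 1R1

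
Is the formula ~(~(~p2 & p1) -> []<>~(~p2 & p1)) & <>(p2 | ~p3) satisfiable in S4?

1. ~(~(~p2 & p1) -> []<>~(~p2 & p1)) & <>(p2 | ~p3), w0
2. ~(~(~p2 & p1) -> []<>~(~p2 & p1)), w0
3. <>(p2 | ~p3), w0
4. ~(~p2 & p1), w0
5. ~[]<>~(~p2 & p1), w0
6. ~p1, w0
7. p2 | ~p3, w1
8. ~p3, w1
9. ~<>~(~p2 & p1), w2
10. ~p2 & p1, w2
11. ~p2, w2
12. p1, w2
Accessibility: w0Rw0, w0Rw1, w0Rw2, w1Rw1, w2Rw2

Satisfiable (open branch found)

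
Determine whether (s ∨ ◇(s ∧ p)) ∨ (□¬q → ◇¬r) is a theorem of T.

Tableau for the negation ¬((s ∨ ◇(s ∧ p)) ∨ (□¬q → ◇¬r)):
1. ¬((s ∨ ◇(s ∧ p)) ∨ (□¬q → ◇¬r)), w0
2. ¬(s ∨ ◇(s ∧ p)), w0
3. ¬(□¬q → ◇¬r), w0
4. ¬s, w0
5. ¬◇(s ∧ p), w0
6. □¬q, w0
7. ¬◇¬r, w0
8. ¬(s ∧ p), w0
9. ¬q, w0
10. r, w0
11. ¬p, w0
Accessibility: w0Rw0
The negation has an open branch (countermodel exists).

Not valid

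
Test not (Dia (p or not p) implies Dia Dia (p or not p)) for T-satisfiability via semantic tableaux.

1. not (Dia (p or not p) implies Dia Dia (p or not p)), w0
2. Dia (p or not p), w0
3. not Dia Dia (p or not p), w0
4. not Dia (p or not p), w0
5. not (p or not p), w0
6. not p, w0
7. p, w0
Accessibility: w0Rw0
Branch closes: p and not p both at w0.
Every branch closes; the branch above is one of them.

Unsatisfiable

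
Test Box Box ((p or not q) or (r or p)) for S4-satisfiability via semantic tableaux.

1. Box Box ((p or not q) or (r or p)), 0
2. Box ((p or not q) or (r or p)), 0   [Box-rule on 1 via 0R0]
3. (p or not q) or (r or p), 0   [Box-rule on 2 via 0R0]
4. r or p, 0   [or-rule on 3 (branches; this branch)]
5. p, 0   [or-rule on 4 (branches; this branch)]
Accessibility: 0R0

Satisfiable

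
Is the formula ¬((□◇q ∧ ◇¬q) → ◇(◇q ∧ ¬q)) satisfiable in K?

1. ¬((□◇q ∧ ◇¬q) → ◇(◇q ∧ ¬q)), 0
2. □◇q ∧ ◇¬q, 0
3. ¬◇(◇q ∧ ¬q), 0
4. □◇q, 0
5. ◇¬q, 0
6. ¬q, 1
7. ¬(◇q ∧ ¬q), 1
8. ◇q, 1
9. ¬◇q, 1
10. q, 2
11. ¬q, 2
Accessibility: 0R1, 1R2
Branch closes: q and ¬q both at 2.
Every branch closes; the branch above is one of them.

No, unsatisfiable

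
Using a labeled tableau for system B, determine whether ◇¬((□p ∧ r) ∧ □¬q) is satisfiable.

1. ◇¬((□p ∧ r) ∧ □¬q), 0
2. ¬((□p ∧ r) ∧ □¬q), 1
3. ¬□¬q, 1
4. q, 2
Accessibility: 0R0, 0R1, 1R0, 1R1, 1R2, 2R1, 2R2

Satisfiable (open branch found)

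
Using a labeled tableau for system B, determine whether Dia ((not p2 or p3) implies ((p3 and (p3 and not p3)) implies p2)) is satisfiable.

1. Dia ((not p2 or p3) implies ((p3 and (p3 and not p3)) implies p2)), w0
2. (not p2 or p3) implies ((p3 and (p3 and not p3)) implies p2), w1   [Dia-rule on 1: fresh world w1, w0Rw1]
3. (p3 and (p3 and not p3)) implies p2, w1   [implies-rule on 2 (branches; this branch)]
4. p2, w1   [implies-rule on 3 (branches; this branch)]
Accessibility: w0Rw0, w0Rw1, w1Rw0, w1Rw1

Satisfiable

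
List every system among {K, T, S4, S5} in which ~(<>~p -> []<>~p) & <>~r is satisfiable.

K, T, S4

S4-tableau for the formula:
1. ~(<>~p -> []<>~p) & <>~r, u
2. ~(<>~p -> []<>~p), u   [&-rule on 1]
3. <>~r, u   [&-rule on 1]
4. <>~p, u   [~->-rule on 2]
5. ~[]<>~p, u   [~->-rule on 2]
6. ~r, v   [<>-rule on 3: fresh world v, uRv]
7. ~p, w   [<>-rule on 4: fresh world w, uRw]
8. ~<>~p, x   [~[]-rule on 5: fresh world x, uRx]
9. p, x   [~<>-rule on 8 via xRx]
Accessibility: uRu, uRv, uRw, uRx, vRv, wRw, xRx
Complete open branch: satisfiable in S4, hence also in K, T (this S4-model is also a K-model and a T-model).
S5-tableau for the formula:
1. ~(<>~p -> []<>~p) & <>~r, u
2. ~(<>~p -> []<>~p), u   [&-rule on 1]
3. <>~r, u   [&-rule on 1]
4. <>~p, u   [~->-rule on 2]
5. ~[]<>~p, u   [~->-rule on 2]
6. ~r, v   [<>-rule on 3: fresh world v, uRv]
7. ~p, w   [<>-rule on 4: fresh world w, uRw]
8. ~<>~p, x   [~[]-rule on 5: fresh world x, uRx]
9. p, u   [~<>-rule on 8 via xRu]
10. p, v   [~<>-rule on 8 via xRv]
11. p, w   [~<>-rule on 8 via xRw]
Accessibility: uRu, uRv, uRw, uRx, vRu, vRv, vRw, vRx, wRu, wRv, wRw, wRx, xRu, xRv, xRw, xRx
Branch closes: p and ~p both at w.
Every branch closes (one shown): unsatisfiable in S5.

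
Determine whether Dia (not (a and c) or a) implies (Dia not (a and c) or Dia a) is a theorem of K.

Valid in K

Tableau for the negation not (Dia (not (a and c) or a) implies (Dia not (a and c) or Dia a)):
1. not (Dia (not (a and c) or a) implies (Dia not (a and c) or Dia a)), w0
2. Dia (not (a and c) or a), w0
3. not (Dia not (a and c) or Dia a), w0
4. not Dia not (a and c), w0
5. not Dia a, w0
6. not (a and c) or a, w1
7. a and c, w1
8. a, w1
9. c, w1
10. not a, w1
Accessibility: w0Rw1
Branch closes: a and not a both at w1.
Every branch of the negation's tableau closes; the branch above is one of them.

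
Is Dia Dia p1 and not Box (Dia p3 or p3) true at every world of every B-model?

Tableau for the negation not (Dia Dia p1 and not Box (Dia p3 or p3)):
1. not (Dia Dia p1 and not Box (Dia p3 or p3)), w0
2. Box (Dia p3 or p3), w0   [neg-and-rule on 1 (branches; this branch)]
3. Dia p3 or p3, w0   [Box-rule on 2 via w0Rw0]
4. p3, w0   [or-rule on 3 (branches; this branch)]
Accessibility: w0Rw0
The negation has an open branch (countermodel exists).

Invalid (countermodel exists)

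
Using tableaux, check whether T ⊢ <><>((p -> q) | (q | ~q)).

Yes, valid

Tableau for the negation ~<><>((p -> q) | (q | ~q)):
1. ~<><>((p -> q) | (q | ~q)), u
2. ~<>((p -> q) | (q | ~q)), u
3. ~((p -> q) | (q | ~q)), u
4. ~(p -> q), u
5. ~(q | ~q), u
6. p, u
7. ~q, u
8. q, u
Accessibility: uRu
Branch closes: q and ~q both at u.
All branches of the negation close; one closing branch shown above.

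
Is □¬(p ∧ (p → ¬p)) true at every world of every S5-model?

Tableau for the negation ¬□¬(p ∧ (p → ¬p)):
1. ¬□¬(p ∧ (p → ¬p)), w0
2. p ∧ (p → ¬p), w1
3. p, w1
4. p → ¬p, w1
5. ¬p, w1
Accessibility: w0Rw0, w0Rw1, w1Rw0, w1Rw1
Branch closes: p and ¬p both at w1.
All branches of the negation close; one closing branch shown above.

Yes, valid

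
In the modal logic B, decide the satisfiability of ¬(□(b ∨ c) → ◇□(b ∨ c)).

Unsatisfiable

1. ¬(□(b ∨ c) → ◇□(b ∨ c)), 0
2. □(b ∨ c), 0
3. ¬◇□(b ∨ c), 0
4. b ∨ c, 0
5. ¬□(b ∨ c), 0
6. c, 0
7. ¬(b ∨ c), 1
8. ¬b, 1
9. ¬c, 1
10. b ∨ c, 1
11. ¬□(b ∨ c), 1
12. c, 1
Accessibility: 0R0, 0R1, 1R0, 1R1
Branch closes: c and ¬c both at 1.
(One branch shown.) All branches close.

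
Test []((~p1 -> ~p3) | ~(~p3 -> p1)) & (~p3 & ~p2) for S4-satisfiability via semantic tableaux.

Satisfiable

1. []((~p1 -> ~p3) | ~(~p3 -> p1)) & (~p3 & ~p2), w0
2. []((~p1 -> ~p3) | ~(~p3 -> p1)), w0
3. ~p3 & ~p2, w0
4. ~p3, w0
5. ~p2, w0
6. (~p1 -> ~p3) | ~(~p3 -> p1), w0
7. ~(~p3 -> p1), w0
8. ~p1, w0
Accessibility: w0Rw0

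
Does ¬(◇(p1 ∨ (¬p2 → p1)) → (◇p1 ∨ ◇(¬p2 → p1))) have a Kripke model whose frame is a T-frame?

Unsatisfiable

1. ¬(◇(p1 ∨ (¬p2 → p1)) → (◇p1 ∨ ◇(¬p2 → p1))), u
2. ◇(p1 ∨ (¬p2 → p1)), u
3. ¬(◇p1 ∨ ◇(¬p2 → p1)), u
4. ¬◇p1, u
5. ¬◇(¬p2 → p1), u
6. ¬p1, u
7. ¬(¬p2 → p1), u
8. ¬p2, u
9. p1 ∨ (¬p2 → p1), v
10. ¬p1, v
11. ¬(¬p2 → p1), v
12. ¬p2, v
13. ¬p2 → p1, v
14. p1, v
Accessibility: uRu, uRv, vRv
Branch closes: p1 and ¬p1 both at v.
(One branch shown.) All branches close.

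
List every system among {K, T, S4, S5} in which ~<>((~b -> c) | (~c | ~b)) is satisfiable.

K

K-tableau for the formula:
1. ~<>((~b -> c) | (~c | ~b)), w0
Complete open branch: satisfiable in K.
T-tableau for the formula:
1. ~<>((~b -> c) | (~c | ~b)), w0
2. ~((~b -> c) | (~c | ~b)), w0
3. ~(~b -> c), w0
4. ~(~c | ~b), w0
5. ~b, w0
6. ~c, w0
7. c, w0
8. b, w0
Accessibility: w0Rw0
Branch closes: c and ~c both at w0.
Every branch closes (one shown): unsatisfiable in T, hence also in S4, S5 (every S4/S5-frame is a T-frame).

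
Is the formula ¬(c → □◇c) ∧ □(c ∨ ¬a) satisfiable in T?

Satisfiable

1. ¬(c → □◇c) ∧ □(c ∨ ¬a), w0
2. ¬(c → □◇c), w0   [∧-rule on 1]
3. □(c ∨ ¬a), w0   [∧-rule on 1]
4. c, w0   [¬→-rule on 2]
5. ¬□◇c, w0   [¬→-rule on 2]
6. c ∨ ¬a, w0   [□-rule on 3 via w0Rw0]
7. ¬a, w0   [∨-rule on 6 (branches; this branch)]
8. ¬◇c, w1   [¬□-rule on 5: fresh world w1, w0Rw1]
9. c ∨ ¬a, w1   [□-rule on 3 via w0Rw1]
10. ¬c, w1   [¬◇-rule on 8 via w1Rw1]
11. ¬a, w1   [∨-rule on 9 (branches; this branch)]
Accessibility: w0Rw0, w0Rw1, w1Rw1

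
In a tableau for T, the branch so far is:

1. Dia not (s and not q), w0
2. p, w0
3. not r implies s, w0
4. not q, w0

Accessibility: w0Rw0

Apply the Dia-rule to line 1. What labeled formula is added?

a fresh world w1 with w0Rw1, and not (s and not q) at w1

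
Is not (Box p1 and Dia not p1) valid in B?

Tableau for the negation Box p1 and Dia not p1:
1. Box p1 and Dia not p1, 0
2. Box p1, 0   [and-rule on 1]
3. Dia not p1, 0   [and-rule on 1]
4. p1, 0   [Box-rule on 2 via 0R0]
5. not p1, 1   [Dia-rule on 3: fresh world 1, 0R1]
6. p1, 1   [Box-rule on 2 via 0R1]
Accessibility: 0R0, 0R1, 1R0, 1R1
Branch closes: p1 and not p1 both at 1.
Every branch of the negation's tableau closes; the branch above is one of them.

Yes, valid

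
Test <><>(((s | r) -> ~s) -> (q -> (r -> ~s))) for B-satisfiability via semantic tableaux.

Yes, satisfiable

1. <><>(((s | r) -> ~s) -> (q -> (r -> ~s))), u
2. <>(((s | r) -> ~s) -> (q -> (r -> ~s))), v   [<>-rule on 1: fresh world v, uRv]
3. ((s | r) -> ~s) -> (q -> (r -> ~s)), w   [<>-rule on 2: fresh world w, vRw]
4. q -> (r -> ~s), w   [->-rule on 3 (branches; this branch)]
5. r -> ~s, w   [->-rule on 4 (branches; this branch)]
6. ~s, w   [->-rule on 5 (branches; this branch)]
Accessibility: uRu, uRv, vRu, vRv, vRw, wRv, wRw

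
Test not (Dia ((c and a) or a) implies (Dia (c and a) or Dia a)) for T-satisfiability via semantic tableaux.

Unsatisfiable

1. not (Dia ((c and a) or a) implies (Dia (c and a) or Dia a)), 0
2. Dia ((c and a) or a), 0   [neg-implies-rule on 1]
3. not (Dia (c and a) or Dia a), 0   [neg-implies-rule on 1]
4. not Dia (c and a), 0   [neg-or-rule on 3]
5. not Dia a, 0   [neg-or-rule on 3]
6. not (c and a), 0   [neg-Dia-rule on 4 via 0R0]
7. not a, 0   [neg-Dia-rule on 5 via 0R0]
8. (c and a) or a, 1   [Dia-rule on 2: fresh world 1, 0R1]
9. not (c and a), 1   [neg-Dia-rule on 4 via 0R1]
10. not a, 1   [neg-Dia-rule on 5 via 0R1]
11. c and a, 1   [or-rule on 8 (branches; this branch)]
12. c, 1   [and-rule on 11]
13. a, 1   [and-rule on 11]
Accessibility: 0R0, 0R1, 1R1
Branch closes: a and not a both at 1.
All branches of the tableau close; one closing branch shown above.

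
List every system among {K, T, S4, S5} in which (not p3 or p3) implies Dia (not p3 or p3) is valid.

T-tableau for the negation not ((not p3 or p3) implies Dia (not p3 or p3)):
1. not ((not p3 or p3) implies Dia (not p3 or p3)), 0
2. not p3 or p3, 0
3. not Dia (not p3 or p3), 0
4. not (not p3 or p3), 0
5. p3, 0
6. not p3, 0
Accessibility: 0R0
Branch closes: p3 and not p3 both at 0.
Every branch closes (one shown): valid in T, hence also in S4, S5 (every theorem of T is a theorem of S4 and S5).
K-tableau for the negation not ((not p3 or p3) implies Dia (not p3 or p3)):
1. not ((not p3 or p3) implies Dia (not p3 or p3)), 0
2. not p3 or p3, 0
3. not Dia (not p3 or p3), 0
4. p3, 0
Complete open branch: countermodel on a K-frame, so not valid in K.

T, S4, S5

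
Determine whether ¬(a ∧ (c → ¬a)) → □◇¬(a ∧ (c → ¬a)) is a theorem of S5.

Tableau for the negation ¬(¬(a ∧ (c → ¬a)) → □◇¬(a ∧ (c → ¬a))):
1. ¬(¬(a ∧ (c → ¬a)) → □◇¬(a ∧ (c → ¬a))), u
2. ¬(a ∧ (c → ¬a)), u
3. ¬□◇¬(a ∧ (c → ¬a)), u
4. ¬(c → ¬a), u
5. c, u
6. a, u
7. ¬◇¬(a ∧ (c → ¬a)), v
8. a ∧ (c → ¬a), u
9. c → ¬a, u
10. a ∧ (c → ¬a), v
11. a, v
12. c → ¬a, v
13. ¬a, u
Accessibility: uRu, uRv, vRu, vRv
Branch closes: a and ¬a both at u.
Every branch of the negation's tableau closes; the branch above is one of them.

Valid in S5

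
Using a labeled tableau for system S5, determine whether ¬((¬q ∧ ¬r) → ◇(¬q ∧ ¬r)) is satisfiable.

1. ¬((¬q ∧ ¬r) → ◇(¬q ∧ ¬r)), 0
2. ¬q ∧ ¬r, 0   [¬→-rule on 1]
3. ¬◇(¬q ∧ ¬r), 0   [¬→-rule on 1]
4. ¬q, 0   [∧-rule on 2]
5. ¬r, 0   [∧-rule on 2]
6. ¬(¬q ∧ ¬r), 0   [¬◇-rule on 3 via 0R0]
7. r, 0   [¬∧-rule on 6 (branches; this branch)]
Accessibility: 0R0
Branch closes: r and ¬r both at 0.
Every branch closes; the branch above is one of them.

Unsatisfiable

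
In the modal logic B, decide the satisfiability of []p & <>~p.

1. []p & <>~p, w0
2. []p, w0   [&-rule on 1]
3. <>~p, w0   [&-rule on 1]
4. p, w0   [[]-rule on 2 via w0Rw0]
5. ~p, w1   [<>-rule on 3: fresh world w1, w0Rw1]
6. p, w1   [[]-rule on 2 via w0Rw1]
Accessibility: w0Rw0, w0Rw1, w1Rw0, w1Rw1
Branch closes: p and ~p both at w1.
(One branch shown.) All branches close.

No, unsatisfiable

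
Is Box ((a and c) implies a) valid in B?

Valid in B

Tableau for the negation not Box ((a and c) implies a):
1. not Box ((a and c) implies a), u
2. not ((a and c) implies a), v   [neg-Box-rule on 1: fresh world v, uRv]
3. a and c, v   [neg-implies-rule on 2]
4. not a, v   [neg-implies-rule on 2]
5. a, v   [and-rule on 3]
6. c, v   [and-rule on 3]
Accessibility: uRu, uRv, vRu, vRv
Branch closes: a and not a both at v.
Every branch of the negation's tableau closes; the branch above is one of them.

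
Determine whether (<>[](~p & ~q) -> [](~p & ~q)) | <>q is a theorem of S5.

Tableau for the negation ~((<>[](~p & ~q) -> [](~p & ~q)) | <>q):
1. ~((<>[](~p & ~q) -> [](~p & ~q)) | <>q), 0
2. ~(<>[](~p & ~q) -> [](~p & ~q)), 0   [~|-rule on 1]
3. ~<>q, 0   [~|-rule on 1]
4. <>[](~p & ~q), 0   [~->-rule on 2]
5. ~[](~p & ~q), 0   [~->-rule on 2]
6. ~q, 0   [~<>-rule on 3 via 0R0]
7. [](~p & ~q), 1   [<>-rule on 4: fresh world 1, 0R1]
8. ~q, 1   [~<>-rule on 3 via 0R1]
9. ~p & ~q, 0   [[]-rule on 7 via 1R0]
10. ~p, 0   [&-rule on 9]
11. ~p & ~q, 1   [[]-rule on 7 via 1R1]
12. ~p, 1   [&-rule on 11]
13. ~(~p & ~q), 2   [~[]-rule on 5: fresh world 2, 0R2]
14. ~q, 2   [~<>-rule on 3 via 0R2]
15. ~p & ~q, 2   [[]-rule on 7 via 1R2]
16. ~p, 2   [&-rule on 15]
17. q, 2   [~&-rule on 13 (branches; this branch)]
Accessibility: 0R0, 0R1, 0R2, 1R0, 1R1, 1R2, 2R0, 2R1, 2R2
Branch closes: q and ~q both at 2.
Every branch of the negation's tableau closes; the branch above is one of them.

Valid in S5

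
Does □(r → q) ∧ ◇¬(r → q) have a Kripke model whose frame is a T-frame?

1. □(r → q) ∧ ◇¬(r → q), u
2. □(r → q), u
3. ◇¬(r → q), u
4. r → q, u
5. q, u
6. ¬(r → q), v
7. r, v
8. ¬q, v
9. r → q, v
10. q, v
Accessibility: uRu, uRv, vRv
Branch closes: q and ¬q both at v.
Every branch closes; the branch above is one of them.

No, unsatisfiable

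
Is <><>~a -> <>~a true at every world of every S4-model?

Tableau for the negation ~(<><>~a -> <>~a):
1. ~(<><>~a -> <>~a), w0
2. <><>~a, w0
3. ~<>~a, w0
4. a, w0
5. <>~a, w1
6. a, w1
7. ~a, w2
8. a, w2
Accessibility: w0Rw0, w0Rw1, w0Rw2, w1Rw1, w1Rw2, w2Rw2
Branch closes: a and ~a both at w2.
Every branch of the negation's tableau closes; the branch above is one of them.

Valid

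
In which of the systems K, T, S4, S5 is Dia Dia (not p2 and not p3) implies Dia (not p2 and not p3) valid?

S4, S5

T-tableau for the negation not (Dia Dia (not p2 and not p3) implies Dia (not p2 and not p3)):
1. not (Dia Dia (not p2 and not p3) implies Dia (not p2 and not p3)), 0
2. Dia Dia (not p2 and not p3), 0
3. not Dia (not p2 and not p3), 0
4. not (not p2 and not p3), 0
5. p3, 0
6. Dia (not p2 and not p3), 1
7. not (not p2 and not p3), 1
8. p3, 1
9. not p2 and not p3, 2
10. not p2, 2
11. not p3, 2
Accessibility: 0R0, 0R1, 1R1, 1R2, 2R2
Complete open branch: countermodel on a T-frame, so not valid in T, nor in K (the same frame is also a K-frame).
S4-tableau for the negation not (Dia Dia (not p2 and not p3) implies Dia (not p2 and not p3)):
1. not (Dia Dia (not p2 and not p3) implies Dia (not p2 and not p3)), 0
2. Dia Dia (not p2 and not p3), 0
3. not Dia (not p2 and not p3), 0
4. not (not p2 and not p3), 0
5. p3, 0
6. Dia (not p2 and not p3), 1
7. not (not p2 and not p3), 1
8. p3, 1
9. not p2 and not p3, 2
10. not p2, 2
11. not p3, 2
12. not (not p2 and not p3), 2
13. p3, 2
Accessibility: 0R0, 0R1, 0R2, 1R1, 1R2, 2R2
Branch closes: p3 and not p3 both at 2.
Every branch closes (one shown): valid in S4, hence also in S5 (every theorem of S4 is a theorem of S5).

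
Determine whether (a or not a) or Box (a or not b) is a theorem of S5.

Valid

Tableau for the negation not ((a or not a) or Box (a or not b)):
1. not ((a or not a) or Box (a or not b)), u
2. not (a or not a), u
3. not Box (a or not b), u
4. not a, u
5. a, u
Accessibility: uRu
Branch closes: a and not a both at u.
All branches of the negation close; one closing branch shown above.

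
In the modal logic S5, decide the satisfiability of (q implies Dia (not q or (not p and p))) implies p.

Yes, satisfiable

1. (q implies Dia (not q or (not p and p))) implies p, u
2. p, u
Accessibility: uRu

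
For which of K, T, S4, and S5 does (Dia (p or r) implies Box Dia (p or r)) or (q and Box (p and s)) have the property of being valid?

S4-tableau for the negation not ((Dia (p or r) implies Box Dia (p or r)) or (q and Box (p and s))):
1. not ((Dia (p or r) implies Box Dia (p or r)) or (q and Box (p and s))), w0
2. not (Dia (p or r) implies Box Dia (p or r)), w0
3. not (q and Box (p and s)), w0
4. Dia (p or r), w0
5. not Box Dia (p or r), w0
6. not Box (p and s), w0
7. p or r, w1
8. r, w1
9. not Dia (p or r), w2
10. not (p or r), w2
11. not p, w2
12. not r, w2
13. not (p and s), w3
14. not s, w3
Accessibility: w0Rw0, w0Rw1, w0Rw2, w0Rw3, w1Rw1, w2Rw2, w3Rw3
Complete open branch: countermodel on an S4-frame, so not valid in S4, nor in K, T (the same frame is also a K-frame and a T-frame).
S5-tableau for the negation not ((Dia (p or r) implies Box Dia (p or r)) or (q and Box (p and s))):
1. not ((Dia (p or r) implies Box Dia (p or r)) or (q and Box (p and s))), w0
2. not (Dia (p or r) implies Box Dia (p or r)), w0
3. not (q and Box (p and s)), w0
4. Dia (p or r), w0
5. not Box Dia (p or r), w0
6. not Box (p and s), w0
7. p or r, w1
8. r, w1
9. not Dia (p or r), w2
10. not (p or r), w0
11. not p, w0
12. not r, w0
13. not (p or r), w1
14. not p, w1
15. not r, w1
Accessibility: w0Rw0, w0Rw1, w0Rw2, w1Rw0, w1Rw1, w1Rw2, w2Rw0, w2Rw1, w2Rw2
Branch closes: r and not r both at w1.
Every branch closes (one shown): valid in S5.

S5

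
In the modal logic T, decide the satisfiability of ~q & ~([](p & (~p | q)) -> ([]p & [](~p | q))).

Unsatisfiable (every branch closes)

1. ~q & ~([](p & (~p | q)) -> ([]p & [](~p | q))), u
2. ~q, u
3. ~([](p & (~p | q)) -> ([]p & [](~p | q))), u
4. [](p & (~p | q)), u
5. ~([]p & [](~p | q)), u
6. p & (~p | q), u
7. p, u
8. ~p | q, u
9. ~[](~p | q), u
10. q, u
Accessibility: uRu
Branch closes: q and ~q both at u.
(One branch shown.) All branches close.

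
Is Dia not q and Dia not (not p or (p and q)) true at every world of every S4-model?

Tableau for the negation not (Dia not q and Dia not (not p or (p and q))):
1. not (Dia not q and Dia not (not p or (p and q))), 0
2. not Dia not (not p or (p and q)), 0
3. not p or (p and q), 0
4. p and q, 0
5. p, 0
6. q, 0
Accessibility: 0R0
The negation has an open branch (countermodel exists).

No, not valid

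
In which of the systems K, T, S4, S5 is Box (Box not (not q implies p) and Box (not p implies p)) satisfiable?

K

K-tableau for the formula:
1. Box (Box not (not q implies p) and Box (not p implies p)), w0
Complete open branch: satisfiable in K.
T-tableau for the formula:
1. Box (Box not (not q implies p) and Box (not p implies p)), w0
2. Box not (not q implies p) and Box (not p implies p), w0
3. Box not (not q implies p), w0
4. Box (not p implies p), w0
5. not (not q implies p), w0
6. not q, w0
7. not p, w0
8. not p implies p, w0
9. p, w0
Accessibility: w0Rw0
Branch closes: p and not p both at w0.
Every branch closes (one shown): unsatisfiable in T, hence also in S4, S5 (every S4/S5-frame is a T-frame).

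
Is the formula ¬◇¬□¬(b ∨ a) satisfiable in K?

1. ¬◇¬□¬(b ∨ a), w0

Satisfiable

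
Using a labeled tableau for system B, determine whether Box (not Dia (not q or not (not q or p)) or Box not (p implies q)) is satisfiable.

Yes, satisfiable

1. Box (not Dia (not q or not (not q or p)) or Box not (p implies q)), u
2. not Dia (not q or not (not q or p)) or Box not (p implies q), u
3. Box not (p implies q), u
4. not (p implies q), u
5. p, u
6. not q, u
Accessibility: uRu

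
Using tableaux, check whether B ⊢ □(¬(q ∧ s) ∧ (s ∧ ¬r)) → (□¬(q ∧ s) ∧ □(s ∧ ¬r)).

Tableau for the negation ¬(□(¬(q ∧ s) ∧ (s ∧ ¬r)) → (□¬(q ∧ s) ∧ □(s ∧ ¬r))):
1. ¬(□(¬(q ∧ s) ∧ (s ∧ ¬r)) → (□¬(q ∧ s) ∧ □(s ∧ ¬r))), 0
2. □(¬(q ∧ s) ∧ (s ∧ ¬r)), 0
3. ¬(□¬(q ∧ s) ∧ □(s ∧ ¬r)), 0
4. ¬(q ∧ s) ∧ (s ∧ ¬r), 0
5. ¬(q ∧ s), 0
6. s ∧ ¬r, 0
7. s, 0
8. ¬r, 0
9. ¬□¬(q ∧ s), 0
10. ¬q, 0
11. q ∧ s, 1
12. q, 1
13. s, 1
14. ¬(q ∧ s) ∧ (s ∧ ¬r), 1
15. ¬(q ∧ s), 1
16. s ∧ ¬r, 1
17. ¬r, 1
18. ¬s, 1
Accessibility: 0R0, 0R1, 1R0, 1R1
Branch closes: s and ¬s both at 1.
Every branch of the negation's tableau closes; the branch above is one of them.

Yes, valid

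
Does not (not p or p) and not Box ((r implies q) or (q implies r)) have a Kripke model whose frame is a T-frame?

No, unsatisfiable

1. not (not p or p) and not Box ((r implies q) or (q implies r)), u
2. not (not p or p), u
3. not Box ((r implies q) or (q implies r)), u
4. p, u
5. not p, u
Accessibility: uRu
Branch closes: p and not p both at u.
All branches of the tableau close; one closing branch shown above.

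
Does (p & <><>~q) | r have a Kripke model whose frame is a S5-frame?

1. (p & <><>~q) | r, 0
2. r, 0
Accessibility: 0R0

Satisfiable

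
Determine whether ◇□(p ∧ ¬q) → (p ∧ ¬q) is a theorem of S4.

Tableau for the negation ¬(◇□(p ∧ ¬q) → (p ∧ ¬q)):
1. ¬(◇□(p ∧ ¬q) → (p ∧ ¬q)), u
2. ◇□(p ∧ ¬q), u
3. ¬(p ∧ ¬q), u
4. q, u
5. □(p ∧ ¬q), v
6. p ∧ ¬q, v
7. p, v
8. ¬q, v
Accessibility: uRu, uRv, vRv
The negation has an open branch (countermodel exists).

No, not valid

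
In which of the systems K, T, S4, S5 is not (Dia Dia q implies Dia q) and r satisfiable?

K, T

T-tableau for the formula:
1. not (Dia Dia q implies Dia q) and r, u
2. not (Dia Dia q implies Dia q), u
3. r, u
4. Dia Dia q, u
5. not Dia q, u
6. not q, u
7. Dia q, v
8. not q, v
9. q, w
Accessibility: uRu, uRv, vRv, vRw, wRw
Complete open branch: satisfiable in T, hence also in K (this T-model is also a K-model).
S4-tableau for the formula:
1. not (Dia Dia q implies Dia q) and r, u
2. not (Dia Dia q implies Dia q), u
3. r, u
4. Dia Dia q, u
5. not Dia q, u
6. not q, u
7. Dia q, v
8. not q, v
9. q, w
10. not q, w
Accessibility: uRu, uRv, uRw, vRv, vRw, wRw
Branch closes: q and not q both at w.
Every branch closes (one shown): unsatisfiable in S4, hence also in S5 (every S5-frame is an S4-frame).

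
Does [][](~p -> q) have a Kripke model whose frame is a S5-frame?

Yes, satisfiable

1. [][](~p -> q), u
2. [](~p -> q), u
3. ~p -> q, u
4. q, u
Accessibility: uRu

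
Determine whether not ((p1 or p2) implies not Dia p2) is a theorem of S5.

Tableau for the negation (p1 or p2) implies not Dia p2:
1. (p1 or p2) implies not Dia p2, w0
2. not Dia p2, w0
3. not p2, w0
Accessibility: w0Rw0
The negation has an open branch (countermodel exists).

Not valid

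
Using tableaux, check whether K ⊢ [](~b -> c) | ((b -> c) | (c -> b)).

Tableau for the negation ~([](~b -> c) | ((b -> c) | (c -> b))):
1. ~([](~b -> c) | ((b -> c) | (c -> b))), u
2. ~[](~b -> c), u
3. ~((b -> c) | (c -> b)), u
4. ~(b -> c), u
5. ~(c -> b), u
6. b, u
7. ~c, u
8. c, u
9. ~b, u
Branch closes: c and ~c both at u.
All branches of the negation close; one closing branch shown above.

Yes, valid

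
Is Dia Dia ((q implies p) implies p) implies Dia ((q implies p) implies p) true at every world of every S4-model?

Valid

Tableau for the negation not (Dia Dia ((q implies p) implies p) implies Dia ((q implies p) implies p)):
1. not (Dia Dia ((q implies p) implies p) implies Dia ((q implies p) implies p)), u
2. Dia Dia ((q implies p) implies p), u   [neg-implies-rule on 1]
3. not Dia ((q implies p) implies p), u   [neg-implies-rule on 1]
4. not ((q implies p) implies p), u   [neg-Dia-rule on 3 via uRu]
5. q implies p, u   [neg-implies-rule on 4]
6. not p, u   [neg-implies-rule on 4]
7. not q, u   [implies-rule on 5 (branches; this branch)]
8. Dia ((q implies p) implies p), v   [Dia-rule on 2: fresh world v, uRv]
9. not ((q implies p) implies p), v   [neg-Dia-rule on 3 via uRv]
10. q implies p, v   [neg-implies-rule on 9]
11. not p, v   [neg-implies-rule on 9]
12. not q, v   [implies-rule on 10 (branches; this branch)]
13. (q implies p) implies p, w   [Dia-rule on 8: fresh world w, vRw]
14. not ((q implies p) implies p), w   [neg-Dia-rule on 3 via uRw]
15. q implies p, w   [neg-implies-rule on 14]
16. not p, w   [neg-implies-rule on 14]
17. not (q implies p), w   [implies-rule on 13 (branches; this branch)]
18. q, w   [neg-implies-rule on 17]
19. p, w   [implies-rule on 15 (branches; this branch)]
Accessibility: uRu, uRv, uRw, vRv, vRw, wRw
Branch closes: p and not p both at w.
Every branch of the negation's tableau closes; the branch above is one of them.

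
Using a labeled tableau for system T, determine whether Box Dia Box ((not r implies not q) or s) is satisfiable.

1. Box Dia Box ((not r implies not q) or s), u
2. Dia Box ((not r implies not q) or s), u   [Box-rule on 1 via uRu]
3. Box ((not r implies not q) or s), v   [Dia-rule on 2: fresh world v, uRv]
4. Dia Box ((not r implies not q) or s), v   [Box-rule on 1 via uRv]
5. (not r implies not q) or s, v   [Box-rule on 3 via vRv]
6. s, v   [or-rule on 5 (branches; this branch)]
7. Box ((not r implies not q) or s), w   [Dia-rule on 4: fresh world w, vRw]
8. (not r implies not q) or s, w   [Box-rule on 3 via vRw]
9. s, w   [or-rule on 8 (branches; this branch)]
Accessibility: uRu, uRv, vRv, vRw, wRw

Satisfiable (open branch found)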